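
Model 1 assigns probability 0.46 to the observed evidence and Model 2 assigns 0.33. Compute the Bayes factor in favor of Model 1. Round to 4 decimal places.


BF = P(data|M1) / P(data|M2)
= 0.46 / 0.33 = 1.3939

1.3939


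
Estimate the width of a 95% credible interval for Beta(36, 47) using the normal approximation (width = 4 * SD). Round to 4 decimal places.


For Beta(a,b): Var = ab/((a+b)^2(a+b+1))
Var = 0.0029, SD = 0.0541
Approximate 95% CI width = 4 * 0.0541 = 0.2163

0.2163


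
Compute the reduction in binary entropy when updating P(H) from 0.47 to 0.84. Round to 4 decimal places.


H_before = -p*log2(p) - (1-p)*log2(1-p) for p=0.47: 0.9974
H_after for p=0.84: 0.6343
Reduction = 0.9974 - 0.6343 = 0.3631

0.3631


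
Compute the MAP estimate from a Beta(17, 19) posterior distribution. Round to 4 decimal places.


MAP = mode of Beta distribution
= (alpha - 1)/(alpha + beta - 2)
= (17-1)/(17+19-2)
= 16/34 = 0.4706

0.4706


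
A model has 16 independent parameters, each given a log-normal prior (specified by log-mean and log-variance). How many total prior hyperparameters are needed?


Each log-normal prior needs 2 hyperparameters (log-mean and log-variance).
Total = 2 * 16 = 32

32


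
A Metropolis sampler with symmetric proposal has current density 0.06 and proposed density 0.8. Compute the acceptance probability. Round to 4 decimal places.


For symmetric proposals, acceptance = min(1, pi(x*)/pi(x))
= min(1, 0.8/0.06)
= min(1, 13.3333) = 1.0

1.0


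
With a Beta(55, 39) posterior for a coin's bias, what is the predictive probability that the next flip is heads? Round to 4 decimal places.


The predictive probability equals the posterior mean.
P(next = heads) = alpha / (alpha + beta)
= 55 / 94 = 0.5851

0.5851


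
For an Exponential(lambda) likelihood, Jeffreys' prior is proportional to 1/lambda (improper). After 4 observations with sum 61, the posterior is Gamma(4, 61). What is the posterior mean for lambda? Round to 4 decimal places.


Posterior = Gamma(n, sum_x) = Gamma(4, 61)
Posterior mean = shape/rate = 4/61
= 0.0656

0.0656


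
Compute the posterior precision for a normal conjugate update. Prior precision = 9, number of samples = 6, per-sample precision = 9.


tau_post = tau_0 + n * tau
= 9 + 6 * 9 = 63

63


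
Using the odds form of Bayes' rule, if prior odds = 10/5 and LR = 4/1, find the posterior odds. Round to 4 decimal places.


Bayes' rule in odds form: posterior odds = prior odds * LR
= (10 * 4) / (5 * 1)
= 40/5 = 8.0

8.0


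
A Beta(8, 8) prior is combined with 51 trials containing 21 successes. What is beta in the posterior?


In conjugate updating:
beta_posterior = beta_prior + (n - k)
= 8 + (51 - 21)
= 8 + 30 = 38

38


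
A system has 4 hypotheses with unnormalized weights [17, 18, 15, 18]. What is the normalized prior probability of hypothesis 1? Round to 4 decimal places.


The normalized prior is the weight divided by the total.
Total weight = 68
P(H1) = 17 / 68 = 0.25

0.25


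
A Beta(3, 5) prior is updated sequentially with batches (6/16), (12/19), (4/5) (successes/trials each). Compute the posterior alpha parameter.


Sequential conjugate updating is equivalent to a single batch update.
Total successes across all batches = 22
alpha_posterior = alpha_prior + total_successes = 3 + 22
= 25

25


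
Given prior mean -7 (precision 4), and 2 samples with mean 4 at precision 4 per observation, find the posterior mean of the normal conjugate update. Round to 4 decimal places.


The posterior mean is a precision-weighted average of prior and data.
Post. prec. = 4 + 8 = 12
Post. mean = (-28 + 32)/12 = 4/12 = 0.3333

0.3333


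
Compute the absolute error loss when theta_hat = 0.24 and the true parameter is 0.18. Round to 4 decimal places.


L = |theta_hat - theta_true|
= |0.24 - 0.18| = 0.06

0.06


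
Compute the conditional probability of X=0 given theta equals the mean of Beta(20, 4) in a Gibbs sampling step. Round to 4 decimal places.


Mean of Beta(20, 4) = 0.8333
P(X=0 | theta=0.8333) = 0.1667

0.1667


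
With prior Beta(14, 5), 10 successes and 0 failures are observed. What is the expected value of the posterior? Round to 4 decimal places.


Posterior = Beta(24, 5)
E[theta] = alpha/(alpha+beta)
= 24/29 = 0.8276

0.8276


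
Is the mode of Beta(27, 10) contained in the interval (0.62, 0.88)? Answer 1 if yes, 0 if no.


Mode = (a-1)/(a+b-2) = 26/35 = 0.7429
Interval: (0.62, 0.88)
Contains mode? 1

1


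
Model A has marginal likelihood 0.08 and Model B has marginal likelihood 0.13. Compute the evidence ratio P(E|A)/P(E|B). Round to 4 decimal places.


Evidence ratio = P(E|A) / P(E|B)
= 0.08 / 0.13
= 0.6154

0.6154


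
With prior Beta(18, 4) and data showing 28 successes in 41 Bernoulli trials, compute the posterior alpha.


Conjugate update: alpha_posterior = alpha_prior + k
= 18 + 28 = 46

46


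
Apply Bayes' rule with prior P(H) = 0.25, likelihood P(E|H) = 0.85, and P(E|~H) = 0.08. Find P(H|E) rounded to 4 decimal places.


Step 1: Compute marginal P(E) = P(E|H)P(H) + P(E|~H)P(~H)
= 0.85*0.25 + 0.08*0.75 = 0.2725
Step 2: P(H|E) = P(E|H)P(H)/P(E) = 0.2125/0.2725
= 0.7798

0.7798


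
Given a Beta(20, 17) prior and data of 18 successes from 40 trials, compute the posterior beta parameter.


Number of failures = 40 - 18 = 22
Posterior beta = 17 + 22 = 39

39


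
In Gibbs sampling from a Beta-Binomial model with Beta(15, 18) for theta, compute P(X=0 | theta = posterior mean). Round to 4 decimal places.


Posterior mean = alpha/(alpha+beta) = 15/33 = 0.4545
P(X=0|theta=mean) = 1 - theta = 0.5455

0.5455


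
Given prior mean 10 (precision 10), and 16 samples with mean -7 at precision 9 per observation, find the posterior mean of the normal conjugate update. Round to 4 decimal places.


The posterior mean is a precision-weighted average of prior and data.
Post. prec. = 10 + 144 = 154
Post. mean = (100 + -1008)/154 = -908/154 = -5.8961

-5.8961


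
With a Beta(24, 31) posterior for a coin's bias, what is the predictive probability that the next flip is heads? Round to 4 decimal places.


The predictive probability equals the posterior mean.
P(next = heads) = alpha / (alpha + beta)
= 24 / 55 = 0.4364

0.4364


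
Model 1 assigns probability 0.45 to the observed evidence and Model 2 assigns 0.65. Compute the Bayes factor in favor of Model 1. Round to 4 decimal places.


BF = P(data|M1) / P(data|M2)
= 0.45 / 0.65 = 0.6923

0.6923


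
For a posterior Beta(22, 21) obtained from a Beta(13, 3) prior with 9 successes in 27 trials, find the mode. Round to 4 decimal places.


Mode = (alpha - 1) / (alpha + beta - 2)
= 21 / 41
= 0.5122

0.5122


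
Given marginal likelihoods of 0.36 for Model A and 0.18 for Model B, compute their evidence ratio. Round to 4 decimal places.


Ratio = ML(A) / ML(B) = 0.36/0.18
= 2.0

2.0


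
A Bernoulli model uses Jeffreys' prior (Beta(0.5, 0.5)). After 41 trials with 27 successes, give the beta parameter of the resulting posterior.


Posterior = Beta(prior_alpha + successes, prior_beta + failures)
= Beta(0.5 + 27, 0.5 + 14)
Posterior beta = 0.5 + (n - k) = 0.5 + 14 = 14.5

14.5


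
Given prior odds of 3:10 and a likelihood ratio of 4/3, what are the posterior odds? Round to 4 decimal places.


Posterior odds = prior odds * LR
Prior odds = 3/10 = 0.3
LR = 4/3 = 1.3333
Posterior odds = 0.3 * 1.3333 = 0.4

0.4


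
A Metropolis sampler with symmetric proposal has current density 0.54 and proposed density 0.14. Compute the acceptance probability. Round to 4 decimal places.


For symmetric proposals, acceptance = min(1, pi(x*)/pi(x))
= min(1, 0.14/0.54)
= min(1, 0.2593) = 0.2593

0.2593


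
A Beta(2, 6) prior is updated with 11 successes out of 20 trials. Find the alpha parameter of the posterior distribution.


In the Beta-Binomial conjugate update:
alpha_post = alpha_prior + successes
= 2 + 11
= 13

13


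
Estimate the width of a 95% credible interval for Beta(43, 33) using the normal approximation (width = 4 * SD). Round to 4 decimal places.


For Beta(a,b): Var = ab/((a+b)^2(a+b+1))
Var = 0.0032, SD = 0.0565
Approximate 95% CI width = 4 * 0.0565 = 0.2259

0.2259


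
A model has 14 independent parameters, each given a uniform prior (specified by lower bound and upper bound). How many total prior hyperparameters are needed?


Each uniform prior needs 2 hyperparameters (lower bound and upper bound).
Total = 2 * 14 = 28

28


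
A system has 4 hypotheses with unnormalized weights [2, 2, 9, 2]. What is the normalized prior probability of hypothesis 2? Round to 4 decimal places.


The normalized prior is the weight divided by the total.
Total weight = 15
P(H2) = 2 / 15 = 0.1333

0.1333


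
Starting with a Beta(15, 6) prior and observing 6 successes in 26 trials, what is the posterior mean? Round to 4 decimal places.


Posterior parameters: alpha = 15 + 6 = 21
beta = 6 + 20 = 26
Posterior mean = alpha / (alpha + beta) = 21 / 47
= 0.4468

0.4468


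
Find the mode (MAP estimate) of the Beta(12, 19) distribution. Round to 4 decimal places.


For Beta(a,b) with a,b > 1:
Mode = (a-1)/(a+b-2) = (12-1)/(31-2)
= 11/29 = 0.3793

0.3793


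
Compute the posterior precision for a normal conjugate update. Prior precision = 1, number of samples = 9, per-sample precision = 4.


tau_post = tau_0 + n * tau
= 1 + 9 * 4 = 37

37


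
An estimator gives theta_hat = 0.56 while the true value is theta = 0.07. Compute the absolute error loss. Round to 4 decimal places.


The absolute error loss is |theta_hat - theta|
= |0.56 - 0.07|
= 0.49

0.49


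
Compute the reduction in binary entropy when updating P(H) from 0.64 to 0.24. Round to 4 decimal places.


H_before = -p*log2(p) - (1-p)*log2(1-p) for p=0.64: 0.9427
H_after for p=0.24: 0.795
Reduction = 0.9427 - 0.795 = 0.1476

0.1476


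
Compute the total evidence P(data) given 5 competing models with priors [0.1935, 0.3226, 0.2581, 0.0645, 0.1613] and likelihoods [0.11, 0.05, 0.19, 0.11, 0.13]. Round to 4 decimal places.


Marginal likelihood = sum P(model_i) * P(data|model_i)
Model 1: 0.1935 * 0.11 = 0.0213
Model 2: 0.3226 * 0.05 = 0.0161
Model 3: 0.2581 * 0.19 = 0.049
Model 4: 0.0645 * 0.11 = 0.0071
Model 5: 0.1613 * 0.13 = 0.021
Total = 0.1145

0.1145


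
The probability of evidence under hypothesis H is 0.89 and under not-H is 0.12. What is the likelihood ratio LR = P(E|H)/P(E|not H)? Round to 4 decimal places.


LR = 0.89 / 0.12
= 7.4167

7.4167


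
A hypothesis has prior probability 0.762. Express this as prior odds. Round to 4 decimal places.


Odds = P(H) / P(not H) = 0.762 / 0.238
= 3.2017

3.2017


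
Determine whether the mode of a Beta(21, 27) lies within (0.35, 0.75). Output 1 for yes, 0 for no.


First find the mode: (a-1)/(a+b-2) = 0.4348
Is 0.4348 in (0.35, 0.75)? 1

1


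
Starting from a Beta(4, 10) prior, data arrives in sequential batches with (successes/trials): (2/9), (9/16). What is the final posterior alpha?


In sequential Bayesian updating, we sum all successes.
Total successes = 11
Final alpha = 4 + 11 = 15

15


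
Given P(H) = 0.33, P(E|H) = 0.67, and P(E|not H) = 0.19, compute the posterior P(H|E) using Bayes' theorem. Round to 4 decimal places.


By Bayes' theorem: P(H|E) = P(E|H)*P(H) / P(E)
P(E) = P(E|H)*P(H) + P(E|not H)*P(not H)
P(E) = 0.67*0.33 + 0.19*0.67 = 0.3484
P(H|E) = 0.67*0.33 / 0.3484 = 0.6346

0.6346


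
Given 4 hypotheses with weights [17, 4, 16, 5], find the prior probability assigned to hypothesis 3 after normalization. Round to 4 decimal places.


To normalize, divide each weight by the sum of all weights.
Sum = 42
Prior(H3) = 16/42 = 0.381

0.381


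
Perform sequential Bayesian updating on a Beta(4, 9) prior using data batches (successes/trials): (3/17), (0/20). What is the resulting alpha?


Accumulate successes: 3
Posterior alpha = prior alpha + sum of successes
= 4 + 3 = 7

7


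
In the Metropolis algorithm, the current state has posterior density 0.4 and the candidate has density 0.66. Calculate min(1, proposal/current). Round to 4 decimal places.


Ratio = 0.66/0.4 = 1.65
Acceptance probability = min(1, 1.65)
= 1.0

1.0


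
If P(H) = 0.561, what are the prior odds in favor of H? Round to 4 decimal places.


Prior odds = P(H) / (1 - P(H))
= 0.561 / 0.439
= 1.2779

1.2779


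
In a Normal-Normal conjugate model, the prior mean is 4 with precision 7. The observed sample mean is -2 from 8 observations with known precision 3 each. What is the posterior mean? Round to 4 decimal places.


Posterior precision = tau0 + n*tau = 7 + 8*3 = 31
Posterior mean = (tau0*mu0 + n*tau*xbar) / posterior_precision
= (7*4 + 8*3*-2) / 31
= -20 / 31 = -0.6452

-0.6452


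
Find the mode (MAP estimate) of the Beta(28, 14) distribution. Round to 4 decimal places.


For Beta(a,b) with a,b > 1:
Mode = (a-1)/(a+b-2) = (28-1)/(42-2)
= 27/40 = 0.675

0.675


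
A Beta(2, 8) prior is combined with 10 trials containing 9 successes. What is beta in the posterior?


In conjugate updating:
beta_posterior = beta_prior + (n - k)
= 8 + (10 - 9)
= 8 + 1 = 9

9


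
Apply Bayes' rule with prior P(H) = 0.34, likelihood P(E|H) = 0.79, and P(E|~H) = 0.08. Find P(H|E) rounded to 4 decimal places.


Step 1: Compute marginal P(E) = P(E|H)P(H) + P(E|~H)P(~H)
= 0.79*0.34 + 0.08*0.66 = 0.3214
Step 2: P(H|E) = P(E|H)P(H)/P(E) = 0.2686/0.3214
= 0.8357

0.8357


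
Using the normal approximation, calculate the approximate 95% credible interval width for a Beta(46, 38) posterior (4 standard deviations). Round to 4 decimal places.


Var(Beta) = 46*38/(84^2 * 85) = 0.0029
SD = 0.054
Width ~ 4*SD = 0.2159

0.2159


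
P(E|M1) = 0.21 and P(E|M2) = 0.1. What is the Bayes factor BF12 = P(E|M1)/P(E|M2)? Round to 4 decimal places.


Bayes factor BF12 = P(E|M1) / P(E|M2)
= 0.21 / 0.1
= 2.1

2.1


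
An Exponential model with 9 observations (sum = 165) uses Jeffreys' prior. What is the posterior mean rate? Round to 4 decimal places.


Posterior Gamma(9, 165)
E[lambda] = 9/165 = 0.0545

0.0545


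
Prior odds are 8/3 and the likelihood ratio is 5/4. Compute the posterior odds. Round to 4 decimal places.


Posterior odds = prior odds * likelihood ratio
= (8/3) * (5/4)
= 40 / 12
= 3.3333

3.3333


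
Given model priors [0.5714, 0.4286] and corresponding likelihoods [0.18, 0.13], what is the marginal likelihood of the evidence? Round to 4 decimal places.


P(E) = sum_i P(M_i) P(E|M_i)
= 0.1029 + 0.0557
= 0.1586

0.1586


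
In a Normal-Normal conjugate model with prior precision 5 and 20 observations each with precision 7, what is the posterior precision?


Posterior precision = prior precision + n * observation precision
= 5 + 20 * 7
= 5 + 140 = 145

145


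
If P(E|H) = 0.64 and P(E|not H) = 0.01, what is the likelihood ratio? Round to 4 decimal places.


Likelihood ratio = P(E|H) / P(E|not H)
= 0.64 / 0.01
= 64.0

64.0


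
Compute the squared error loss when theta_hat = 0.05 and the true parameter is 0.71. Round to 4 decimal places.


L = (theta_hat - theta_true)^2
= (0.05 - 0.71)^2
= -0.66^2 = 0.4356

0.4356


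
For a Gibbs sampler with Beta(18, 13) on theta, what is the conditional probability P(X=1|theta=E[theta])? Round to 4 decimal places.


E[theta] = 18/(18+13) = 0.5806
P(X=1|theta) = theta = 0.5806

0.5806


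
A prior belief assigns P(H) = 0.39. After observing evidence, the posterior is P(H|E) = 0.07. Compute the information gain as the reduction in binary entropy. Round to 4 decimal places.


H(prior) = -0.39*log2(0.39) - 0.61*log2(0.61)
= 0.9648
H(post) = -0.07*log2(0.07) - 0.93*log2(0.93)
= 0.3659
IG = 0.9648 - 0.3659 = 0.5989

0.5989


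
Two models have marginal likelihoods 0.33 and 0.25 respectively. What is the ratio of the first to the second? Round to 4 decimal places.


Evidence ratio = 0.33 / 0.25
= 1.32

1.32


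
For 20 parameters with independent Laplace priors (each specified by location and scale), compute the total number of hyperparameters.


A Laplace prior has 2 hyperparameters per parameter.
Total = 20 * 2 = 40

40


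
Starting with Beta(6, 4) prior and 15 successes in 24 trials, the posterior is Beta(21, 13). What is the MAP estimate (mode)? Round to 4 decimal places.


The mode of Beta(a, b) when a > 1 and b > 1 is (a-1)/(a+b-2)
= (21 - 1) / (21 + 13 - 2)
= 20 / 32
= 0.625

0.625


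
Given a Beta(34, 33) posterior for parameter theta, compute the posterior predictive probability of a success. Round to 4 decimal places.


For a Beta-Bernoulli model, the predictive probability is the mean:
P(success) = 34/(34+33) = 34/67 = 0.5075

0.5075


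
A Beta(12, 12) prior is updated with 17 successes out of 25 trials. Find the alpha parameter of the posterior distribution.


In the Beta-Binomial conjugate update:
alpha_post = alpha_prior + successes
= 12 + 17
= 29

29


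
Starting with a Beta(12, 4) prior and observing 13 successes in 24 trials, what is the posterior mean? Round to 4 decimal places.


Posterior parameters: alpha = 12 + 13 = 25
beta = 4 + 11 = 15
Posterior mean = alpha / (alpha + beta) = 25 / 40
= 0.625

0.625


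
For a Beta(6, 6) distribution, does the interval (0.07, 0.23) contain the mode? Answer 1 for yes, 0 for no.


Mode of Beta(a,b) = (a-1)/(a+b-2)
= (6-1)/(6+6-2) = 0.5
Check: 0.07 <= 0.5 <= 0.23?
Result: 0

0


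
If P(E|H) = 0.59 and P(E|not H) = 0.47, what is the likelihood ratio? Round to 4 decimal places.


Likelihood ratio = P(E|H) / P(E|not H)
= 0.59 / 0.47
= 1.2553

1.2553


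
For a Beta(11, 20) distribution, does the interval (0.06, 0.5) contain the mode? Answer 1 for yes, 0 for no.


Mode of Beta(a,b) = (a-1)/(a+b-2)
= (11-1)/(11+20-2) = 0.3448
Check: 0.06 <= 0.3448 <= 0.5?
Result: 1

1


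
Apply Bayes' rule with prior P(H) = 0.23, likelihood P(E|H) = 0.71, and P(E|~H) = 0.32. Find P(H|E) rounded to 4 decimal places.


Step 1: Compute marginal P(E) = P(E|H)P(H) + P(E|~H)P(~H)
= 0.71*0.23 + 0.32*0.77 = 0.4097
Step 2: P(H|E) = P(E|H)P(H)/P(E) = 0.1633/0.4097
= 0.3986

0.3986


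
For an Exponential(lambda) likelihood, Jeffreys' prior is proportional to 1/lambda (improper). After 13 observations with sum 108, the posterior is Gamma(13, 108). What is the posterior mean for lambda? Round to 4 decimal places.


Posterior = Gamma(n, sum_x) = Gamma(13, 108)
Posterior mean = shape/rate = 13/108
= 0.1204

0.1204


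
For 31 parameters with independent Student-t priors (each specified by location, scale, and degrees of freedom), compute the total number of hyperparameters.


A Student-t prior has 3 hyperparameters per parameter.
Total = 31 * 3 = 93

93


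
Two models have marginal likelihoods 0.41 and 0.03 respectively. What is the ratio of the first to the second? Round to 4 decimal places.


Evidence ratio = 0.41 / 0.03
= 13.6667

13.6667


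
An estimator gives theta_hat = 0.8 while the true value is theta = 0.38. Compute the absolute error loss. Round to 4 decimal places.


The absolute error loss is |theta_hat - theta|
= |0.8 - 0.38|
= 0.42

0.42


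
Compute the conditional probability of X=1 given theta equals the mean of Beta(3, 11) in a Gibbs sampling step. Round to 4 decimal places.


Mean of Beta(3, 11) = 0.2143
P(X=1 | theta=0.2143) = 0.2143

0.2143


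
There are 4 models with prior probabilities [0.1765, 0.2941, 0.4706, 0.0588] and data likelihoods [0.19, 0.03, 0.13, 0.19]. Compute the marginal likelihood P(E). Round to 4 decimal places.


P(E) = sum over models of P(M_i) * P(E|M_i)
= 0.1765*0.19 + 0.2941*0.03 + 0.4706*0.13 + 0.0588*0.19
= 0.1147

0.1147


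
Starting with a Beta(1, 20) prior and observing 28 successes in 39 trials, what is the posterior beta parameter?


Posterior beta = prior beta + failures
Failures = 39 - 28 = 11
beta_post = 20 + 11 = 31

31


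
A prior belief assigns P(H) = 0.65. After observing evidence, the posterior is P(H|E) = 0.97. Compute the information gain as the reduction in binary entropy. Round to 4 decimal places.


H(prior) = -0.65*log2(0.65) - 0.35*log2(0.35)
= 0.9341
H(post) = -0.97*log2(0.97) - 0.03*log2(0.03)
= 0.1944
IG = 0.9341 - 0.1944 = 0.7397

0.7397


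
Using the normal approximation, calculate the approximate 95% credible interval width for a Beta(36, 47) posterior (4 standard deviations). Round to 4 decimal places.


Var(Beta) = 36*47/(83^2 * 84) = 0.0029
SD = 0.0541
Width ~ 4*SD = 0.2163

0.2163


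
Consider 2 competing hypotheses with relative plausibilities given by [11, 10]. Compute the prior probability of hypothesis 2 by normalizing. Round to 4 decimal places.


Sum of weights = 11 + 10 = 21
Normalized prior for H2 = 10 / 21
= 0.4762

0.4762


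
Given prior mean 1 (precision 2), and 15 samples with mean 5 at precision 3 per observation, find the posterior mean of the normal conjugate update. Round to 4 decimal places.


The posterior mean is a precision-weighted average of prior and data.
Post. prec. = 2 + 45 = 47
Post. mean = (2 + 225)/47 = 227/47 = 4.8298

4.8298


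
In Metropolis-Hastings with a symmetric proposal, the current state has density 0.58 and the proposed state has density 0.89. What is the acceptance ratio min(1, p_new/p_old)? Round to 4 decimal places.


Ratio = p_new / p_old = 0.89 / 0.58 = 1.5345
Acceptance = min(1, 1.5345) = 1.0

1.0


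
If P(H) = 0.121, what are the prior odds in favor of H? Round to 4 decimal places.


Prior odds = P(H) / (1 - P(H))
= 0.121 / 0.879
= 0.1377

0.1377


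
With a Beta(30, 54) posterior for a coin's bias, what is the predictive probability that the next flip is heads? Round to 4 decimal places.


The predictive probability equals the posterior mean.
P(next = heads) = alpha / (alpha + beta)
= 30 / 84 = 0.3571

0.3571


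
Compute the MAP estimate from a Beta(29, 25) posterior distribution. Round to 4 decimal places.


MAP = mode of Beta distribution
= (alpha - 1)/(alpha + beta - 2)
= (29-1)/(29+25-2)
= 28/52 = 0.5385

0.5385


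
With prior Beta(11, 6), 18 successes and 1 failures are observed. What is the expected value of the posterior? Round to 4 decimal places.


Posterior = Beta(29, 7)
E[theta] = alpha/(alpha+beta)
= 29/36 = 0.8056

0.8056


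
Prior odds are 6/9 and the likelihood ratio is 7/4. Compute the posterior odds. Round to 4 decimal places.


Posterior odds = prior odds * likelihood ratio
= (6/9) * (7/4)
= 42 / 36
= 1.1667

1.1667


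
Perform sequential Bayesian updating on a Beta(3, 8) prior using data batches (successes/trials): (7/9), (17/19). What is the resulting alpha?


Accumulate successes: 24
Posterior alpha = prior alpha + sum of successes
= 3 + 24 = 27

27


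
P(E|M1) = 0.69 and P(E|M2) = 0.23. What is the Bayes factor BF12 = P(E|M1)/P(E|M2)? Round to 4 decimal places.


Bayes factor BF12 = P(E|M1) / P(E|M2)
= 0.69 / 0.23
= 3.0

3.0


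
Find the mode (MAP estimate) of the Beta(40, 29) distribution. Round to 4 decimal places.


For Beta(a,b) with a,b > 1:
Mode = (a-1)/(a+b-2) = (40-1)/(69-2)
= 39/67 = 0.5821

0.5821


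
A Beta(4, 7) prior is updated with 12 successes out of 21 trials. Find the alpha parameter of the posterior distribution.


In the Beta-Binomial conjugate update:
alpha_post = alpha_prior + successes
= 4 + 12
= 16

16


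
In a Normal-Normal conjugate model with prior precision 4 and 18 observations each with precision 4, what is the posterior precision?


Posterior precision = prior precision + n * observation precision
= 4 + 18 * 4
= 4 + 72 = 76

76


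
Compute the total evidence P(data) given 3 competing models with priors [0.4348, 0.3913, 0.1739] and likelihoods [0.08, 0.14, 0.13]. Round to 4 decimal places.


Marginal likelihood = sum P(model_i) * P(data|model_i)
Model 1: 0.4348 * 0.08 = 0.0348
Model 2: 0.3913 * 0.14 = 0.0548
Model 3: 0.1739 * 0.13 = 0.0226
Total = 0.1122

0.1122


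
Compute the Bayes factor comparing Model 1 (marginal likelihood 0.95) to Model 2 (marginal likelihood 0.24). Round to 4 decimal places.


BF12 = marginal likelihood of M1 / marginal likelihood of M2
= 0.95/0.24
= 3.9583

3.9583


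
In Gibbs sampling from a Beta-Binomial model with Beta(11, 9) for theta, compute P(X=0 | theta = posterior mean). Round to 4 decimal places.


Posterior mean = alpha/(alpha+beta) = 11/20 = 0.55
P(X=0|theta=mean) = 1 - theta = 0.45

0.45


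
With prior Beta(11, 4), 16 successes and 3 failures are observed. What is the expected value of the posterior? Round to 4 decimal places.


Posterior = Beta(27, 7)
E[theta] = alpha/(alpha+beta)
= 27/34 = 0.7941

0.7941


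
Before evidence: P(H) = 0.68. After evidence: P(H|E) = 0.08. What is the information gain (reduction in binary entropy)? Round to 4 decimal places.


Prior entropy = 0.9044
Posterior entropy = 0.4022
Information gain = 0.9044 - 0.4022 = 0.5022

0.5022


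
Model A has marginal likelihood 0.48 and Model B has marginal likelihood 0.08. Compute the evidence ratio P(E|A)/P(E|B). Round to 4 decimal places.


Evidence ratio = P(E|A) / P(E|B)
= 0.48 / 0.08
= 6.0

6.0


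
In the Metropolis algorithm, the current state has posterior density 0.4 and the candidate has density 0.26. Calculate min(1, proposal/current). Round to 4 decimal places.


Ratio = 0.26/0.4 = 0.65
Acceptance probability = min(1, 0.65)
= 0.65

0.65


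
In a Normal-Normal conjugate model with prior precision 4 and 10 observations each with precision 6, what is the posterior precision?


Posterior precision = prior precision + n * observation precision
= 4 + 10 * 6
= 4 + 60 = 64

64


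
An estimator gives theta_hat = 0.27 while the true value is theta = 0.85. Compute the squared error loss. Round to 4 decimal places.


The squared error loss is (theta_hat - theta)^2
= (0.27 - 0.85)^2
= (-0.58)^2 = 0.3364

0.3364


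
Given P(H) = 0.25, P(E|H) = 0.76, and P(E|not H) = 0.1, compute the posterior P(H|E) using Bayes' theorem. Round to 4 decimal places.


By Bayes' theorem: P(H|E) = P(E|H)*P(H) / P(E)
P(E) = P(E|H)*P(H) + P(E|not H)*P(not H)
P(E) = 0.76*0.25 + 0.1*0.75 = 0.265
P(H|E) = 0.76*0.25 / 0.265 = 0.717

0.717


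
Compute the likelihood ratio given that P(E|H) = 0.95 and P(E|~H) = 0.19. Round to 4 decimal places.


LR = P(E|H) / P(E|~H)
= 0.95 / 0.19 = 5.0

5.0


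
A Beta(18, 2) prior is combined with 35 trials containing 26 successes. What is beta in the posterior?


In conjugate updating:
beta_posterior = beta_prior + (n - k)
= 2 + (35 - 26)
= 2 + 9 = 11

11


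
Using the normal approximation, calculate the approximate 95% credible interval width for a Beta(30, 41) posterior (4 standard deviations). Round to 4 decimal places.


Var(Beta) = 30*41/(71^2 * 72) = 0.0034
SD = 0.0582
Width ~ 4*SD = 0.2329

0.2329


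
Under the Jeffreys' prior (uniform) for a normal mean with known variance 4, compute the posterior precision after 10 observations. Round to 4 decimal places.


Prior precision = 0 (flat prior).
Post. prec. = 0 + n/var = 10/4 = 2.5

2.5


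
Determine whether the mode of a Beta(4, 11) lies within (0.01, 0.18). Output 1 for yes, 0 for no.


First find the mode: (a-1)/(a+b-2) = 0.2308
Is 0.2308 in (0.01, 0.18)? 0

0


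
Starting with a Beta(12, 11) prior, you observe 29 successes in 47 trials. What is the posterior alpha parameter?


For a Beta-Binomial conjugate model:
Posterior alpha = prior alpha + number of successes
= 12 + 29 = 41

41


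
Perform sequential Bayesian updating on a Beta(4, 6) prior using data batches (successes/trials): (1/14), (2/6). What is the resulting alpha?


Accumulate successes: 3
Posterior alpha = prior alpha + sum of successes
= 4 + 3 = 7

7


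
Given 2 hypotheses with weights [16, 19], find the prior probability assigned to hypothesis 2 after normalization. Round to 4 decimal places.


To normalize, divide each weight by the sum of all weights.
Sum = 35
Prior(H2) = 19/35 = 0.5429

0.5429


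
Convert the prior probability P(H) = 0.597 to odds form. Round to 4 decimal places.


P(not H) = 1 - 0.597 = 0.403
Odds = 0.597 / 0.403 = 1.4814

1.4814


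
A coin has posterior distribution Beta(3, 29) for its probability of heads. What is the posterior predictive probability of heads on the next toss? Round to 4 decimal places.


Posterior predictive = E[theta] = alpha/(alpha+beta)
= 3/32
= 0.0938

0.0938


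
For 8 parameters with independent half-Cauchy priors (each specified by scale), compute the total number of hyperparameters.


A half-Cauchy prior has 1 hyperparameter per parameter.
Total = 8 * 1 = 8

8


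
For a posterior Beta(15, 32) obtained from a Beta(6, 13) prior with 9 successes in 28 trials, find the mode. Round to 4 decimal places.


Mode = (alpha - 1) / (alpha + beta - 2)
= 14 / 45
= 0.3111

0.3111


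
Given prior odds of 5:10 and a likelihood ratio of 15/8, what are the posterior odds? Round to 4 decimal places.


Posterior odds = prior odds * LR
Prior odds = 5/10 = 0.5
LR = 15/8 = 1.875
Posterior odds = 0.5 * 1.875 = 0.9375

0.9375


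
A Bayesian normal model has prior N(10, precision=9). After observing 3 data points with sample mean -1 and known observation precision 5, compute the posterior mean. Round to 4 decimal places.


Posterior mean = (prior_precision * prior_mean + n * data_precision * data_mean) / (prior_precision + n * data_precision)
Numerator = 9*10 + 3*5*-1 = 75
Denominator = 9 + 3*5 = 24
Posterior mean = 3.125

3.125


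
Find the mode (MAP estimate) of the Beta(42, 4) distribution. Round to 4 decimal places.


For Beta(a,b) with a,b > 1:
Mode = (a-1)/(a+b-2) = (42-1)/(46-2)
= 41/44 = 0.9318

0.9318


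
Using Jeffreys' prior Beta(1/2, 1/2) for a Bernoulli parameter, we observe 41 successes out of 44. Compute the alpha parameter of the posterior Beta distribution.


Conjugate update: Beta(0.5 + k, 0.5 + n - k).
k = 41, n - k = 3
Posterior alpha = 0.5 + k = 0.5 + 41 = 41.5

41.5


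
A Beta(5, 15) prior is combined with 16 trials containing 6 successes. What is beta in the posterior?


In conjugate updating:
beta_posterior = beta_prior + (n - k)
= 15 + (16 - 6)
= 15 + 10 = 25

25


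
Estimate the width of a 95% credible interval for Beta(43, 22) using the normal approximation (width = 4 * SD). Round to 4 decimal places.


For Beta(a,b): Var = ab/((a+b)^2(a+b+1))
Var = 0.0034, SD = 0.0582
Approximate 95% CI width = 4 * 0.0582 = 0.233

0.233


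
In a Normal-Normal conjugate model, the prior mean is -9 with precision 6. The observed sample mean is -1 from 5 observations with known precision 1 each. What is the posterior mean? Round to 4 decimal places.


Posterior precision = tau0 + n*tau = 6 + 5*1 = 11
Posterior mean = (tau0*mu0 + n*tau*xbar) / posterior_precision
= (6*-9 + 5*1*-1) / 11
= -59 / 11 = -5.3636

-5.3636


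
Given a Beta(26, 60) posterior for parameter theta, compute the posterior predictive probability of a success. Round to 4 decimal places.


For a Beta-Bernoulli model, the predictive probability is the mean:
P(success) = 26/(26+60) = 26/86 = 0.3023

0.3023


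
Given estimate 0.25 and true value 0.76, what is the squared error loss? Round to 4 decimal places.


Squared error = (estimate - true)^2
Difference = -0.51
Loss = -0.51^2 = 0.2601

0.2601


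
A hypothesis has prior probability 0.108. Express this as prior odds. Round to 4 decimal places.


Odds = P(H) / P(not H) = 0.108 / 0.892
= 0.1211

0.1211


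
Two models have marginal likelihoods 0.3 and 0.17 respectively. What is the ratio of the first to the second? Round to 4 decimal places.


Evidence ratio = 0.3 / 0.17
= 1.7647

1.7647


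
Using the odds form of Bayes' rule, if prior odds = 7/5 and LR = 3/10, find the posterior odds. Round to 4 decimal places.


Bayes' rule in odds form: posterior odds = prior odds * LR
= (7 * 3) / (5 * 10)
= 21/50 = 0.42

0.42


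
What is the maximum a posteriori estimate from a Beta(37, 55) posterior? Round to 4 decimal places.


The MAP estimate equals the mode of the distribution.
Mode of Beta(a,b) = (a-1)/(a+b-2)
= 36/90
= 0.4

0.4


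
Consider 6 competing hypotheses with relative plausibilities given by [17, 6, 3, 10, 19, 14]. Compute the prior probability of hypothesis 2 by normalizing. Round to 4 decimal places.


Sum of weights = 17 + 6 + 3 + 10 + 19 + 14 = 69
Normalized prior for H2 = 6 / 69
= 0.087

0.087


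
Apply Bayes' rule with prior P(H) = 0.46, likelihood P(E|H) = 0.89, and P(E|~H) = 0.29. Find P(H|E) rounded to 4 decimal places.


Step 1: Compute marginal P(E) = P(E|H)P(H) + P(E|~H)P(~H)
= 0.89*0.46 + 0.29*0.54 = 0.566
Step 2: P(H|E) = P(E|H)P(H)/P(E) = 0.4094/0.566
= 0.7233

0.7233


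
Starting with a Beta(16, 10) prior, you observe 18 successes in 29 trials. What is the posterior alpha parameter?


For a Beta-Binomial conjugate model:
Posterior alpha = prior alpha + number of successes
= 16 + 18 = 34

34


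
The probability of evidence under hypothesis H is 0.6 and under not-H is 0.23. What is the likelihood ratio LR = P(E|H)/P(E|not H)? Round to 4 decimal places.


LR = 0.6 / 0.23
= 2.6087

2.6087


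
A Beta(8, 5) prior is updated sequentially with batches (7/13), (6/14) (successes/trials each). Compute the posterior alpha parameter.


Sequential conjugate updating is equivalent to a single batch update.
Total successes across all batches = 13
alpha_posterior = alpha_prior + total_successes = 8 + 13
= 21

21


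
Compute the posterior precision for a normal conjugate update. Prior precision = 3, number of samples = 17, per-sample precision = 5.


tau_post = tau_0 + n * tau
= 3 + 17 * 5 = 88

88


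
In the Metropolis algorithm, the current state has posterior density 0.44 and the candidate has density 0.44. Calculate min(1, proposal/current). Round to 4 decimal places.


Ratio = 0.44/0.44 = 1.0
Acceptance probability = min(1, 1.0)
= 1.0

1.0


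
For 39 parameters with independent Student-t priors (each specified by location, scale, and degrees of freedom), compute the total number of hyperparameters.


A Student-t prior has 3 hyperparameters per parameter.
Total = 39 * 3 = 117

117


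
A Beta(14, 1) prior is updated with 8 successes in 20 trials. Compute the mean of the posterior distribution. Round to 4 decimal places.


After update: Beta(22, 13)
Mean = 22 / (22 + 13) = 22 / 35
= 0.6286

0.6286


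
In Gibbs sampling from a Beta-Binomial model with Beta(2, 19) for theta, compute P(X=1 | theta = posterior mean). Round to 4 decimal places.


Posterior mean = alpha/(alpha+beta) = 2/21 = 0.0952
P(X=1|theta=mean) = theta = 0.0952

0.0952


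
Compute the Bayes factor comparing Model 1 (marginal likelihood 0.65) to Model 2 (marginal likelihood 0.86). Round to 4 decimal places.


BF12 = marginal likelihood of M1 / marginal likelihood of M2
= 0.65/0.86
= 0.7558

0.7558


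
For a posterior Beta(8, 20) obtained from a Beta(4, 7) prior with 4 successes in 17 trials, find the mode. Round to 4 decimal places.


Mode = (alpha - 1) / (alpha + beta - 2)
= 7 / 26
= 0.2692

0.2692


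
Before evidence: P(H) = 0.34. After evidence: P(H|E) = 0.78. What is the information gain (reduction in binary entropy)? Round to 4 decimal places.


Prior entropy = 0.9248
Posterior entropy = 0.7602
Information gain = 0.9248 - 0.7602 = 0.1647

0.1647


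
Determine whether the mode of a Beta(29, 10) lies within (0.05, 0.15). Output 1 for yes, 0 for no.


First find the mode: (a-1)/(a+b-2) = 0.7568
Is 0.7568 in (0.05, 0.15)? 0

0


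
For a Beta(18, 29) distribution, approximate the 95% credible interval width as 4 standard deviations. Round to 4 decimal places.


Variance of Beta(a,b) = ab / ((a+b)^2 * (a+b+1))
= 18*29 / ((47)^2 * 48)
= 0.0049
SD = sqrt(0.0049) = 0.0702
Width = 4 * SD = 0.2807

0.2807


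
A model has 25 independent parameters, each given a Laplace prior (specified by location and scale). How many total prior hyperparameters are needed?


Each Laplace prior needs 2 hyperparameters (location and scale).
Total = 2 * 25 = 50

50


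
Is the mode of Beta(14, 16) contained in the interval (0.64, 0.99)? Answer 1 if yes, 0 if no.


Mode = (a-1)/(a+b-2) = 13/28 = 0.4643
Interval: (0.64, 0.99)
Contains mode? 0

0


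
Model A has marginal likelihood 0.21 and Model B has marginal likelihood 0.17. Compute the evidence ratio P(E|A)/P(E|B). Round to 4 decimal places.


Evidence ratio = P(E|A) / P(E|B)
= 0.21 / 0.17
= 1.2353

1.2353


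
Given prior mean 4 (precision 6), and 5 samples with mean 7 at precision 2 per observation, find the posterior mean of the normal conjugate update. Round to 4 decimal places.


The posterior mean is a precision-weighted average of prior and data.
Post. prec. = 6 + 10 = 16
Post. mean = (24 + 70)/16 = 94/16 = 5.875

5.875


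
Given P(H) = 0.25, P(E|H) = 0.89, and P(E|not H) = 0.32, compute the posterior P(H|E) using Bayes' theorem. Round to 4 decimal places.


By Bayes' theorem: P(H|E) = P(E|H)*P(H) / P(E)
P(E) = P(E|H)*P(H) + P(E|not H)*P(not H)
P(E) = 0.89*0.25 + 0.32*0.75 = 0.4625
P(H|E) = 0.89*0.25 / 0.4625 = 0.4811

0.4811


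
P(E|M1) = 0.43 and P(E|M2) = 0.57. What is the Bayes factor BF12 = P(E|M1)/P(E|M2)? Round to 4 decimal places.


Bayes factor BF12 = P(E|M1) / P(E|M2)
= 0.43 / 0.57
= 0.7544

0.7544


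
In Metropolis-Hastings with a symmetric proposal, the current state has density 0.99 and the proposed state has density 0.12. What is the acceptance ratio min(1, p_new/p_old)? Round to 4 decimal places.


Ratio = p_new / p_old = 0.12 / 0.99 = 0.1212
Acceptance = min(1, 0.1212) = 0.1212

0.1212


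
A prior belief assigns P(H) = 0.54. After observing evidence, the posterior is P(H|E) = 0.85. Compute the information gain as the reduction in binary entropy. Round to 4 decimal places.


H(prior) = -0.54*log2(0.54) - 0.46*log2(0.46)
= 0.9954
H(post) = -0.85*log2(0.85) - 0.15*log2(0.15)
= 0.6098
IG = 0.9954 - 0.6098 = 0.3855

0.3855


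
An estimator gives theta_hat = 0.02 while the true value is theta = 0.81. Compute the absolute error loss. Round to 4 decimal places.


The absolute error loss is |theta_hat - theta|
= |0.02 - 0.81|
= 0.79

0.79


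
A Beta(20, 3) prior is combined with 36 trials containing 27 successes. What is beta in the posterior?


In conjugate updating:
beta_posterior = beta_prior + (n - k)
= 3 + (36 - 27)
= 3 + 9 = 12

12


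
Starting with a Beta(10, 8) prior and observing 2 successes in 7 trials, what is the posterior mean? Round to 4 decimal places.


Posterior parameters: alpha = 10 + 2 = 12
beta = 8 + 5 = 13
Posterior mean = alpha / (alpha + beta) = 12 / 25
= 0.48

0.48


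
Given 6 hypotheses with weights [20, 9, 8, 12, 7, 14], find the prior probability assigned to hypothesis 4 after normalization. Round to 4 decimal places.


To normalize, divide each weight by the sum of all weights.
Sum = 70
Prior(H4) = 12/70 = 0.1714

0.1714


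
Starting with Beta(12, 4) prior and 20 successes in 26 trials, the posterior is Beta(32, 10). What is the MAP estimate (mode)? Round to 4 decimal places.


The mode of Beta(a, b) when a > 1 and b > 1 is (a-1)/(a+b-2)
= (32 - 1) / (32 + 10 - 2)
= 31 / 40
= 0.775

0.775


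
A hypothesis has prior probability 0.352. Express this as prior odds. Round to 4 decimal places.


Odds = P(H) / P(not H) = 0.352 / 0.648
= 0.5432

0.5432


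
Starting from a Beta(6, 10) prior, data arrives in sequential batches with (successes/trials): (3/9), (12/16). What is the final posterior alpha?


In sequential Bayesian updating, we sum all successes.
Total successes = 15
Final alpha = 6 + 15 = 21

21


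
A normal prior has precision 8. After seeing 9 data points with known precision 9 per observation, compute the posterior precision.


In the conjugate normal model, precisions add:
tau_posterior = tau_prior + n * tau_data
= 8 + 9*9 = 89

89
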